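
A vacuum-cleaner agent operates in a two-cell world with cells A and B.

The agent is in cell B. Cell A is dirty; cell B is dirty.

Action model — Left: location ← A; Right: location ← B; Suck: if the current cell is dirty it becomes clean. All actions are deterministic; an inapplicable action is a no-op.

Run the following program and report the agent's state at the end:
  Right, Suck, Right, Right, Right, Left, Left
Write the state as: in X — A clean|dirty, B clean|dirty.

[1] after Right: in B — A dirty, B dirty
[2] after Suck: in B — A dirty, B clean
[3] after Right: in B — A dirty, B clean
[4] after Right: in B — A dirty, B clean
[5] after Right: in B — A dirty, B clean
[6] after Left: in A — A dirty, B clean
[7] after Left: in A — A dirty, B clean

in A — A dirty, B clean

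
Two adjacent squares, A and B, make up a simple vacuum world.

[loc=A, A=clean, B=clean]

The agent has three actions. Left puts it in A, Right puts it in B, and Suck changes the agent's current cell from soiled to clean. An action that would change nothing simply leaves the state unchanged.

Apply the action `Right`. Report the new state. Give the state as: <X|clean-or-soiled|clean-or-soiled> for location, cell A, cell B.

<B|clean|clean>

start: <A|clean|clean>
step 1/1 (Right): <B|clean|clean>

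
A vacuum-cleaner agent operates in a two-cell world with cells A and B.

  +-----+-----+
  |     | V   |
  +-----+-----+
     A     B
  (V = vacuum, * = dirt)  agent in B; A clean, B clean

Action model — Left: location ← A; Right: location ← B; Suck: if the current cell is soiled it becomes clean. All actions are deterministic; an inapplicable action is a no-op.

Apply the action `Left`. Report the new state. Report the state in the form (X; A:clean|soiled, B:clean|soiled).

start: (B; A:clean, B:clean)
1) do Left; now (A; A:clean, B:clean)

(A; A:clean, B:clean)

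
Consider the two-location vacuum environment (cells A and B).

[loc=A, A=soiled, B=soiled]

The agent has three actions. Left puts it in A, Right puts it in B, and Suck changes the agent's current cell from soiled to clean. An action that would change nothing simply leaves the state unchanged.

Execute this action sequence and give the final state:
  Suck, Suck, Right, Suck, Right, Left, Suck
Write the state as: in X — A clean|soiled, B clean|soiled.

in A — A clean, B clean

[1] after Suck: in A — A clean, B soiled
[2] after Suck: in A — A clean, B soiled
[3] after Right: in B — A clean, B soiled
[4] after Suck: in B — A clean, B clean
[5] after Right: in B — A clean, B clean
[6] after Left: in A — A clean, B clean
[7] after Suck: in A — A clean, B clean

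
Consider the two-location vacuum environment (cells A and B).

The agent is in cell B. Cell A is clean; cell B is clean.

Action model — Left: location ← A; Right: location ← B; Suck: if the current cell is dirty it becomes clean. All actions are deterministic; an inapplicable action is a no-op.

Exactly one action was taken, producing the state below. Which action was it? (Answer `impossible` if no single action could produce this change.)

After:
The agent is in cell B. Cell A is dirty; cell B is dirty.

impossible

try  Left: in A — A clean, B clean
try Right: in B — A clean, B clean
try  Suck: in B — A clean, B clean
no single action produces the after-state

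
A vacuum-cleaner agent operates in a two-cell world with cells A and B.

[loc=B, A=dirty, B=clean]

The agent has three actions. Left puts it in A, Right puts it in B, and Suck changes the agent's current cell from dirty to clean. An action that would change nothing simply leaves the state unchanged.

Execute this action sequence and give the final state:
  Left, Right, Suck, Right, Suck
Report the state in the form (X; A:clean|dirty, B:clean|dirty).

(B; A:dirty, B:clean)

Left (#1): (A; A:dirty, B:clean)
Right (#2): (B; A:dirty, B:clean)
Suck (#3): (B; A:dirty, B:clean)
Right (#4): (B; A:dirty, B:clean)
Suck (#5): (B; A:dirty, B:clean)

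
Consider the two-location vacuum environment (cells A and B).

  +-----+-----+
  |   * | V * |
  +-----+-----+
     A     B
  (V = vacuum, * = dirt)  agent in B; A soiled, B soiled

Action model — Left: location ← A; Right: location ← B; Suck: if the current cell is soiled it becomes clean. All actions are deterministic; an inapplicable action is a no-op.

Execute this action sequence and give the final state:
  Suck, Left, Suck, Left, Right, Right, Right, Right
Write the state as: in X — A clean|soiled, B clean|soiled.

t=1 Suck ⇒ in B — A soiled, B clean
t=2 Left ⇒ in A — A soiled, B clean
t=3 Suck ⇒ in A — A clean, B clean
t=4 Left ⇒ in A — A clean, B clean
t=5 Right ⇒ in B — A clean, B clean
t=6 Right ⇒ in B — A clean, B clean
t=7 Right ⇒ in B — A clean, B clean
t=8 Right ⇒ in B — A clean, B clean

in B — A clean, B clean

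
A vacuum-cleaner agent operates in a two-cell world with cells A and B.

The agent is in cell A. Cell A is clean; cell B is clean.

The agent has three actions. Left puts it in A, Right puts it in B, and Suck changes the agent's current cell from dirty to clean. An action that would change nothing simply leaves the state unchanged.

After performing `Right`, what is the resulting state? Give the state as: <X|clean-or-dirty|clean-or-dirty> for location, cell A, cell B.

<B|clean|clean>

start: <A|clean|clean>
1) do Right; now <B|clean|clean>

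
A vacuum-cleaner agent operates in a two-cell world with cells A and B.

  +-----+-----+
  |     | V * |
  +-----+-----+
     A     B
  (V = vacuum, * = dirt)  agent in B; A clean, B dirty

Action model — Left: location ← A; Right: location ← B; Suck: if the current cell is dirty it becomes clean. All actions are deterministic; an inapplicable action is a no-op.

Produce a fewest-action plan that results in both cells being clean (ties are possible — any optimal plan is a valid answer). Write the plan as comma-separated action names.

Suck

step 1/1 (Suck): <B|clean|clean>
min 1: B is dirty, one Suck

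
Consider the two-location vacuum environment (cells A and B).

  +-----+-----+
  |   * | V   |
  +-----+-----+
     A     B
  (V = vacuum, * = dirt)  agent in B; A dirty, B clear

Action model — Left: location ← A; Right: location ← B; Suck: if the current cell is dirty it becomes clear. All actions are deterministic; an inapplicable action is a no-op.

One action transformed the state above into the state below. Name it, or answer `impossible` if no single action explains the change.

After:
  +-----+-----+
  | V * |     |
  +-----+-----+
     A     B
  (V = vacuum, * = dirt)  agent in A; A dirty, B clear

try  Left: (A; A:dirty, B:clear)  ← match
try Right: (B; A:dirty, B:clear)
try  Suck: (B; A:dirty, B:clear)

Left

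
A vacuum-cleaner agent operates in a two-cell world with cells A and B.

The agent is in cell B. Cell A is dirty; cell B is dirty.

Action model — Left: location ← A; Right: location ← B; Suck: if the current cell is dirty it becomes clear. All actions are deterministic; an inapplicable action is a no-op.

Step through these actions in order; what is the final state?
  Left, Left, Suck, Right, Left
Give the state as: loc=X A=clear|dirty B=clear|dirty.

1) do Left; now loc=A A=dirty B=dirty
2) do Left; now loc=A A=dirty B=dirty
3) do Suck; now loc=A A=clear B=dirty
4) do Right; now loc=B A=clear B=dirty
5) do Left; now loc=A A=clear B=dirty

loc=A A=clear B=dirty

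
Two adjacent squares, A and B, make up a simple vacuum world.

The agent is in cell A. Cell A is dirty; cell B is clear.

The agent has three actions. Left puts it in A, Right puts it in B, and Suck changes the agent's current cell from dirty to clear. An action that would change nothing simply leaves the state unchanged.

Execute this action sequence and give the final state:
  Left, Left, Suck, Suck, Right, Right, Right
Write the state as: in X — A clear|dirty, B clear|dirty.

1) do Left; now in A — A dirty, B clear
2) do Left; now in A — A dirty, B clear
3) do Suck; now in A — A clear, B clear
4) do Suck; now in A — A clear, B clear
5) do Right; now in B — A clear, B clear
6) do Right; now in B — A clear, B clear
7) do Right; now in B — A clear, B clear

in B — A clear, B clear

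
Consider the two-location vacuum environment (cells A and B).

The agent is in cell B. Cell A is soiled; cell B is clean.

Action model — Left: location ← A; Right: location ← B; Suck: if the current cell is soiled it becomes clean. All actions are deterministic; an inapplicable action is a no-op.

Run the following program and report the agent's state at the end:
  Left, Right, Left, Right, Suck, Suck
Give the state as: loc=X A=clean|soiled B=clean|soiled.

1) do Left; now loc=A A=soiled B=clean
2) do Right; now loc=B A=soiled B=clean
3) do Left; now loc=A A=soiled B=clean
4) do Right; now loc=B A=soiled B=clean
5) do Suck; now loc=B A=soiled B=clean
6) do Suck; now loc=B A=soiled B=clean

loc=B A=soiled B=clean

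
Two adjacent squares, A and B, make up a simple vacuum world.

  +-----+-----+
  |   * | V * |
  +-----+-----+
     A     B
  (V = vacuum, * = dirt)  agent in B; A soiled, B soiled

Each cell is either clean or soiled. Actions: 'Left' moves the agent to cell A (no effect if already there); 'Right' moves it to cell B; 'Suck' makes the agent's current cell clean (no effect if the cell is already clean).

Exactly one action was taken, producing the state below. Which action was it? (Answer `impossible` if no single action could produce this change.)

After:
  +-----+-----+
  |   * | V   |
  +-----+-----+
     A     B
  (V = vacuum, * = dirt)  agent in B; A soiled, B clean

Suck

try  Left: loc=A A=soiled B=soiled
try Right: loc=B A=soiled B=soiled
try  Suck: loc=B A=soiled B=clean  ← match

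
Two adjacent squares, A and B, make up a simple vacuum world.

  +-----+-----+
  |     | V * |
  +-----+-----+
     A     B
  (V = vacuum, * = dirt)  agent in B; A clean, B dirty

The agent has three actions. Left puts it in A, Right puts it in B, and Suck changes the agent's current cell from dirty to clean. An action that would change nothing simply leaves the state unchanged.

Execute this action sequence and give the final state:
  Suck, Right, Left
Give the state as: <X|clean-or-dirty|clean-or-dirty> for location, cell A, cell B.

<A|clean|clean>

t=1 Suck ⇒ <B|clean|clean>
t=2 Right ⇒ <B|clean|clean>
t=3 Left ⇒ <A|clean|clean>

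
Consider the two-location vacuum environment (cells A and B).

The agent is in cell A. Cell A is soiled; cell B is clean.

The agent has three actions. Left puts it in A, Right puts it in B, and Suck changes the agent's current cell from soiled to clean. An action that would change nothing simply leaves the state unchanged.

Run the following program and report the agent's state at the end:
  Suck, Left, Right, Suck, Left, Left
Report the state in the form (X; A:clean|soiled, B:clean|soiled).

(A; A:clean, B:clean)

step 1/6 (Suck): (A; A:clean, B:clean)
step 2/6 (Left): (A; A:clean, B:clean)
step 3/6 (Right): (B; A:clean, B:clean)
step 4/6 (Suck): (B; A:clean, B:clean)
step 5/6 (Left): (A; A:clean, B:clean)
step 6/6 (Left): (A; A:clean, B:clean)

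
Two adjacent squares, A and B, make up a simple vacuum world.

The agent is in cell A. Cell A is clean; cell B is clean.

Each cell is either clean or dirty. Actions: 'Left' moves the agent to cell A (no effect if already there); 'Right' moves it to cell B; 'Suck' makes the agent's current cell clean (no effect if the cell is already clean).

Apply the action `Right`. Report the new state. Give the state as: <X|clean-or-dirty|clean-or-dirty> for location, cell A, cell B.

start: <A|clean|clean>
1) do Right; now <B|clean|clean>

<B|clean|clean>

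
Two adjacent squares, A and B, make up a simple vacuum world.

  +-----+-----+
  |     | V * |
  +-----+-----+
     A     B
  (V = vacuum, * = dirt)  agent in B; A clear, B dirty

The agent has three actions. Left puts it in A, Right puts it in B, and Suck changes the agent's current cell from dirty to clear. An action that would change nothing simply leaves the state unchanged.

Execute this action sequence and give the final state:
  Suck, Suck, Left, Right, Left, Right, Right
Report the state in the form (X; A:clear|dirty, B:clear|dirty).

step 1/7 (Suck): (B; A:clear, B:clear)
step 2/7 (Suck): (B; A:clear, B:clear)
step 3/7 (Left): (A; A:clear, B:clear)
step 4/7 (Right): (B; A:clear, B:clear)
step 5/7 (Left): (A; A:clear, B:clear)
step 6/7 (Right): (B; A:clear, B:clear)
step 7/7 (Right): (B; A:clear, B:clear)

(B; A:clear, B:clear)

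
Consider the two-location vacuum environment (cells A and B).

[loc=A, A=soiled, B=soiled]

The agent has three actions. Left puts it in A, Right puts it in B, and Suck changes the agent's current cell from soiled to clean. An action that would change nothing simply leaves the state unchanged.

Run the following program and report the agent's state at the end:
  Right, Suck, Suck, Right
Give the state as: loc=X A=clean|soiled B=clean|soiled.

1. Right → loc=B A=soiled B=soiled
2. Suck → loc=B A=soiled B=clean
3. Suck → loc=B A=soiled B=clean
4. Right → loc=B A=soiled B=clean

loc=B A=soiled B=clean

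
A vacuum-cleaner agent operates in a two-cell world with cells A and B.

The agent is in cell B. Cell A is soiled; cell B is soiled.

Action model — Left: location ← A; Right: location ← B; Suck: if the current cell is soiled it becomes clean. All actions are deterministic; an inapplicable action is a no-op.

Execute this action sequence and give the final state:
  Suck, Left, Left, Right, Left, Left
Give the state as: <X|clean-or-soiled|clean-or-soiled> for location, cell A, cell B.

<A|soiled|clean>

1) do Suck; now <B|soiled|clean>
2) do Left; now <A|soiled|clean>
3) do Left; now <A|soiled|clean>
4) do Right; now <B|soiled|clean>
5) do Left; now <A|soiled|clean>
6) do Left; now <A|soiled|clean>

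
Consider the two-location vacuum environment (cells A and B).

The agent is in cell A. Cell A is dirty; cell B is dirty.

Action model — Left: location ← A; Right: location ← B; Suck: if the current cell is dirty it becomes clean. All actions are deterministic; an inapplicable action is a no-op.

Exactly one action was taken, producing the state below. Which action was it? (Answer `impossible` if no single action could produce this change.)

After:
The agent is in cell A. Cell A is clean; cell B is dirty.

Suck

try  Left: (A; A:dirty, B:dirty)
try Right: (B; A:dirty, B:dirty)
try  Suck: (A; A:clean, B:dirty)  ← match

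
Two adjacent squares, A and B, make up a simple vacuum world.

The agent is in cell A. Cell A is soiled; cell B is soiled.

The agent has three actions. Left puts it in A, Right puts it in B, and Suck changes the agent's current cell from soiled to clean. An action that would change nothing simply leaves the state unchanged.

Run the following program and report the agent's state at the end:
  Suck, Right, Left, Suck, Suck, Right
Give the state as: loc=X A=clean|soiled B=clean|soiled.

loc=B A=clean B=soiled

1. Suck → loc=A A=clean B=soiled
2. Right → loc=B A=clean B=soiled
3. Left → loc=A A=clean B=soiled
4. Suck → loc=A A=clean B=soiled
5. Suck → loc=A A=clean B=soiled
6. Right → loc=B A=clean B=soiled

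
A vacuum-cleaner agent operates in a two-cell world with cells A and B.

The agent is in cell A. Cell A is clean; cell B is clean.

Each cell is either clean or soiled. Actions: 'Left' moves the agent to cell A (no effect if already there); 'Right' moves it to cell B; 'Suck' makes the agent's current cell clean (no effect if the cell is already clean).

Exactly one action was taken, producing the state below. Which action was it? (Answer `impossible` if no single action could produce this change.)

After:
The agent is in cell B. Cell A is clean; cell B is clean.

Right

try  Left: (A; A:clean, B:clean)
try Right: (B; A:clean, B:clean)  ← match
try  Suck: (A; A:clean, B:clean)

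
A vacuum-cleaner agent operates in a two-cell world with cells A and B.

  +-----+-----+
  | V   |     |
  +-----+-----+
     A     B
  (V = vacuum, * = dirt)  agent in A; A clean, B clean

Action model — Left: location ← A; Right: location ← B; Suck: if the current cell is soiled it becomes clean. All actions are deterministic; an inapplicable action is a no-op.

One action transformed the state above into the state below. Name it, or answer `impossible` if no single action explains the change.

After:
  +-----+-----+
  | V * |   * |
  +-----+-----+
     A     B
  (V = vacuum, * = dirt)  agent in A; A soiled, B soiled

impossible

try  Left: (A; A:clean, B:clean)
try Right: (B; A:clean, B:clean)
try  Suck: (A; A:clean, B:clean)
no single action produces the after-state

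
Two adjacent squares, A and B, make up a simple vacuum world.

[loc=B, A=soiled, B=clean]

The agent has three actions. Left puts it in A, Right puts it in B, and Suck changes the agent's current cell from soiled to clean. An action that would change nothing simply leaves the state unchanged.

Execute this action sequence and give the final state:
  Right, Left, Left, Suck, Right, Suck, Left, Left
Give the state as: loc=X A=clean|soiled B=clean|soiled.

step 1/8 (Right): loc=B A=soiled B=clean
step 2/8 (Left): loc=A A=soiled B=clean
step 3/8 (Left): loc=A A=soiled B=clean
step 4/8 (Suck): loc=A A=clean B=clean
step 5/8 (Right): loc=B A=clean B=clean
step 6/8 (Suck): loc=B A=clean B=clean
step 7/8 (Left): loc=A A=clean B=clean
step 8/8 (Left): loc=A A=clean B=clean

loc=A A=clean B=clean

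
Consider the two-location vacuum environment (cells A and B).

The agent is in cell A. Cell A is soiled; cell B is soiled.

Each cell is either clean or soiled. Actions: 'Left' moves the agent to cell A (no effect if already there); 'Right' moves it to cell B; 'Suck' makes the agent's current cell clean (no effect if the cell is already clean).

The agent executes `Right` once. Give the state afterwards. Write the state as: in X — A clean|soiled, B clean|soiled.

start: in A — A soiled, B soiled
t=1 Right ⇒ in B — A soiled, B soiled

in B — A soiled, B soiled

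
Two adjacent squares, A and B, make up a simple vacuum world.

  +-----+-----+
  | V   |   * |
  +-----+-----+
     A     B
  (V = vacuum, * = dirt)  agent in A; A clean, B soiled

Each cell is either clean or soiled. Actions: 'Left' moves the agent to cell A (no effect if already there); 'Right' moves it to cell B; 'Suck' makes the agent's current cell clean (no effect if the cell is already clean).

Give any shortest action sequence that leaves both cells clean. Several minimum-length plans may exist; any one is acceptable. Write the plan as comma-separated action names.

1) do Right; now loc=B A=clean B=soiled
2) do Suck; now loc=B A=clean B=clean
min 2: go B then Suck

Right, Suck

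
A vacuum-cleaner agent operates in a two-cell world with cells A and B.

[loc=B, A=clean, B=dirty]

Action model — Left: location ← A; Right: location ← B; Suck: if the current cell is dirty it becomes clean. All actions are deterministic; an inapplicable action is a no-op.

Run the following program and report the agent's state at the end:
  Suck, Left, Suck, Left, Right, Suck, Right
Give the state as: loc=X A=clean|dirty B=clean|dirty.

t=1 Suck ⇒ loc=B A=clean B=clean
t=2 Left ⇒ loc=A A=clean B=clean
t=3 Suck ⇒ loc=A A=clean B=clean
t=4 Left ⇒ loc=A A=clean B=clean
t=5 Right ⇒ loc=B A=clean B=clean
t=6 Suck ⇒ loc=B A=clean B=clean
t=7 Right ⇒ loc=B A=clean B=clean

loc=B A=clean B=clean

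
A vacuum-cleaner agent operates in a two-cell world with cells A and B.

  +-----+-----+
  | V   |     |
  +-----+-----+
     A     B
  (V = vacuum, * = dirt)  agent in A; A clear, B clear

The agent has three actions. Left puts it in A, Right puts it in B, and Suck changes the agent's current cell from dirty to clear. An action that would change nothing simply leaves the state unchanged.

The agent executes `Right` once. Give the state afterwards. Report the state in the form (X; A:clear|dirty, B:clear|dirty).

start: (A; A:clear, B:clear)
1) do Right; now (B; A:clear, B:clear)

(B; A:clear, B:clear)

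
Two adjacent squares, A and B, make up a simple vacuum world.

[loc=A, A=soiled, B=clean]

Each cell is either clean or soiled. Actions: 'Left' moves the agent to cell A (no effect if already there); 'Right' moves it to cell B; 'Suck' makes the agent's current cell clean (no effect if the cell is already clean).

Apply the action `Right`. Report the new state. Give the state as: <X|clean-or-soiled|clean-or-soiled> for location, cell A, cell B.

<B|soiled|clean>

start: <A|soiled|clean>
step 1/1 (Right): <B|soiled|clean>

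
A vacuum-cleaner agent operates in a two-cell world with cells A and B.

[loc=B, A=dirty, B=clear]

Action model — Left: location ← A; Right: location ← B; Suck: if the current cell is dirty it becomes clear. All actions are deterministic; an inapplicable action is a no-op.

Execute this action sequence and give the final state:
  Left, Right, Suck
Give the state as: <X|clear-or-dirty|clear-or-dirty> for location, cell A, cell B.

<B|dirty|clear>

[1] after Left: <A|dirty|clear>
[2] after Right: <B|dirty|clear>
[3] after Suck: <B|dirty|clear>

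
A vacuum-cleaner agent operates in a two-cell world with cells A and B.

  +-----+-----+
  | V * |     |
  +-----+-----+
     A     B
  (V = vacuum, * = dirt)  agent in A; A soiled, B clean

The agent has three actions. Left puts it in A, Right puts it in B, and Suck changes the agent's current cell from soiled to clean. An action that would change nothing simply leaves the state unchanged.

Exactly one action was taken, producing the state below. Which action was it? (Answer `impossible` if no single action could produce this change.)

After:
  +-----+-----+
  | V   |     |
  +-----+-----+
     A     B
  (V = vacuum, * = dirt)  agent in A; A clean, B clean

Suck

try  Left: loc=A A=soiled B=clean
try Right: loc=B A=soiled B=clean
try  Suck: loc=A A=clean B=clean  ← match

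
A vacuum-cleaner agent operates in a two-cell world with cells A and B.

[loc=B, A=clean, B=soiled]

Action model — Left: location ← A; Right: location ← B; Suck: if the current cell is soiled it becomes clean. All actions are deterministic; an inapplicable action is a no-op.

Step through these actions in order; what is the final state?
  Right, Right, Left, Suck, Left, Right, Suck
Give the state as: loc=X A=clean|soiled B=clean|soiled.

1) do Right; now loc=B A=clean B=soiled
2) do Right; now loc=B A=clean B=soiled
3) do Left; now loc=A A=clean B=soiled
4) do Suck; now loc=A A=clean B=soiled
5) do Left; now loc=A A=clean B=soiled
6) do Right; now loc=B A=clean B=soiled
7) do Suck; now loc=B A=clean B=clean

loc=B A=clean B=clean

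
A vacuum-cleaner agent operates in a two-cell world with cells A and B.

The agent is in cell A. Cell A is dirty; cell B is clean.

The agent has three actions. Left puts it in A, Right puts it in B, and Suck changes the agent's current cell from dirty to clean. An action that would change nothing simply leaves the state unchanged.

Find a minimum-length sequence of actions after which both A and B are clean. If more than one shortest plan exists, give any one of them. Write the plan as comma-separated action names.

[1] after Suck: loc=A A=clean B=clean
min 1: A is dirty, one Suck

Suck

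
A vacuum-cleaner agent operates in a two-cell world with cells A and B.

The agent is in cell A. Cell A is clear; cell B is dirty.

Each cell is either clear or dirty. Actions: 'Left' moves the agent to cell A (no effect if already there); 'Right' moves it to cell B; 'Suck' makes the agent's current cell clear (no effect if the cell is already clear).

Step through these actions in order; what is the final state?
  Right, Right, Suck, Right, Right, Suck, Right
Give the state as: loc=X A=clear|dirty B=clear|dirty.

loc=B A=clear B=clear

1) do Right; now loc=B A=clear B=dirty
2) do Right; now loc=B A=clear B=dirty
3) do Suck; now loc=B A=clear B=clear
4) do Right; now loc=B A=clear B=clear
5) do Right; now loc=B A=clear B=clear
6) do Suck; now loc=B A=clear B=clear
7) do Right; now loc=B A=clear B=clear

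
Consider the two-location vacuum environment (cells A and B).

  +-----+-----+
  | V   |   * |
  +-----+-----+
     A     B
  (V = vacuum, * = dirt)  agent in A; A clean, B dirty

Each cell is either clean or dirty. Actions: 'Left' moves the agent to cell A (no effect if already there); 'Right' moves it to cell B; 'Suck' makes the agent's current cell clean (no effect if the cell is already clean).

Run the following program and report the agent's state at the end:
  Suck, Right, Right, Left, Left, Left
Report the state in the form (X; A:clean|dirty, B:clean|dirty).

Suck (#1): (A; A:clean, B:dirty)
Right (#2): (B; A:clean, B:dirty)
Right (#3): (B; A:clean, B:dirty)
Left (#4): (A; A:clean, B:dirty)
Left (#5): (A; A:clean, B:dirty)
Left (#6): (A; A:clean, B:dirty)

(A; A:clean, B:dirty)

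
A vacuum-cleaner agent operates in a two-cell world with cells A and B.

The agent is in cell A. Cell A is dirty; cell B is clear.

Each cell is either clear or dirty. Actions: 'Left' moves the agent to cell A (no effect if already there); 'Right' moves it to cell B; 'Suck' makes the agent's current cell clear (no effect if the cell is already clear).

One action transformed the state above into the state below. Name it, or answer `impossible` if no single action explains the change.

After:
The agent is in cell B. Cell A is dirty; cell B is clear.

try  Left: <A|dirty|clear>
try Right: <B|dirty|clear>  ← match
try  Suck: <A|clear|clear>

Right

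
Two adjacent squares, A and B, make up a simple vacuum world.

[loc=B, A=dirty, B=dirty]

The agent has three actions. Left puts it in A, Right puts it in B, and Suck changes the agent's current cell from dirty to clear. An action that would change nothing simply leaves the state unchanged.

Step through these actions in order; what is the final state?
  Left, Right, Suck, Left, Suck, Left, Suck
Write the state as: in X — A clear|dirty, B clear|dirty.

in A — A clear, B clear

1) do Left; now in A — A dirty, B dirty
2) do Right; now in B — A dirty, B dirty
3) do Suck; now in B — A dirty, B clear
4) do Left; now in A — A dirty, B clear
5) do Suck; now in A — A clear, B clear
6) do Left; now in A — A clear, B clear
7) do Suck; now in A — A clear, B clear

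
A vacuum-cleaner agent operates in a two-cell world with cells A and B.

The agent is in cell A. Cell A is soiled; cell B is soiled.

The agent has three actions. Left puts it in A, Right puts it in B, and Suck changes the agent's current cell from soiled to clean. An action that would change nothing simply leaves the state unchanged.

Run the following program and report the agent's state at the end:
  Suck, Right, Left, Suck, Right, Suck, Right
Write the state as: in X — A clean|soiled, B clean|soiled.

1. Suck → in A — A clean, B soiled
2. Right → in B — A clean, B soiled
3. Left → in A — A clean, B soiled
4. Suck → in A — A clean, B soiled
5. Right → in B — A clean, B soiled
6. Suck → in B — A clean, B clean
7. Right → in B — A clean, B clean

in B — A clean, B clean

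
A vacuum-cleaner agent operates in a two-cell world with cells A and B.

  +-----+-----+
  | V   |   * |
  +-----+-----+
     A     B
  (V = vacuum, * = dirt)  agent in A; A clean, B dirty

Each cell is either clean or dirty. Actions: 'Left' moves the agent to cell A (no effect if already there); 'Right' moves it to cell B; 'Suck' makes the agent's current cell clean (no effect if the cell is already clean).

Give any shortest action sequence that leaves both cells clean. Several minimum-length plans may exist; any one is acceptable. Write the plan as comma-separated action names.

Right, Suck

1) do Right; now <B|clean|dirty>
2) do Suck; now <B|clean|clean>
min 2: go B then Suck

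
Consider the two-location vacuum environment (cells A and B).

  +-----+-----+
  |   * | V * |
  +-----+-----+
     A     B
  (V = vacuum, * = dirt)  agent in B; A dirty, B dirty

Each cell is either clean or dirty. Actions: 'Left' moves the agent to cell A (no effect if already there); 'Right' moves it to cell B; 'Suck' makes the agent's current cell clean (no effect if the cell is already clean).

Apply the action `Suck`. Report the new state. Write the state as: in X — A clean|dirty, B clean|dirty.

start: in B — A dirty, B dirty
1. Suck → in B — A dirty, B clean

in B — A dirty, B clean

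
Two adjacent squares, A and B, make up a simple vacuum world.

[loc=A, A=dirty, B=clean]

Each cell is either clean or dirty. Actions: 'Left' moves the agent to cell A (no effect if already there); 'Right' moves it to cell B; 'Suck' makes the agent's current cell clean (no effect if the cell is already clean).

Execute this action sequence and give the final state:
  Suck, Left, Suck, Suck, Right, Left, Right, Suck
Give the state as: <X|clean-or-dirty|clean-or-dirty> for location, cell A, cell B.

1. Suck → <A|clean|clean>
2. Left → <A|clean|clean>
3. Suck → <A|clean|clean>
4. Suck → <A|clean|clean>
5. Right → <B|clean|clean>
6. Left → <A|clean|clean>
7. Right → <B|clean|clean>
8. Suck → <B|clean|clean>

<B|clean|clean>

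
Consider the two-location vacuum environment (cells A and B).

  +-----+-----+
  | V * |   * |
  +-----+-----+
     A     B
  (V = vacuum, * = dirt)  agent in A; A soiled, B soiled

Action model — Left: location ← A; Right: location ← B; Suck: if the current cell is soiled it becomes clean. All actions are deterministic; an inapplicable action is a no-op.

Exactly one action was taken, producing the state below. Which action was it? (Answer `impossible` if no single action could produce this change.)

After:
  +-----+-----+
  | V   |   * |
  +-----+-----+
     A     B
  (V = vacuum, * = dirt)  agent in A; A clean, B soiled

Suck

try  Left: <A|soiled|soiled>
try Right: <B|soiled|soiled>
try  Suck: <A|clean|soiled>  ← match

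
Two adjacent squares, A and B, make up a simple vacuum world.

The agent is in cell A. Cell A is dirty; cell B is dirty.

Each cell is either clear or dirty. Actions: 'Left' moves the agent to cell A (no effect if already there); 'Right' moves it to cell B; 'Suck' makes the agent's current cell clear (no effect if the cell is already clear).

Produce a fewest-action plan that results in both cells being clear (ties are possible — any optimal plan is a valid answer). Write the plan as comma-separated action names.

step 1/3 (Suck): <A|clear|dirty>
step 2/3 (Right): <B|clear|dirty>
step 3/3 (Suck): <B|clear|clear>
min 3: Suck A + move + Suck B

Suck, Right, Suck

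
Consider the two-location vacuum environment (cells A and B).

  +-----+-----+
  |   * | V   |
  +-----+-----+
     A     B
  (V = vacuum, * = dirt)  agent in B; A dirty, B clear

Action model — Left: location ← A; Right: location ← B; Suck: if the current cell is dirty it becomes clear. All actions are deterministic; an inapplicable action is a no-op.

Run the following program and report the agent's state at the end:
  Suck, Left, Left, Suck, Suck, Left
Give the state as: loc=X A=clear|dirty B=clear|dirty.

step 1/6 (Suck): loc=B A=dirty B=clear
step 2/6 (Left): loc=A A=dirty B=clear
step 3/6 (Left): loc=A A=dirty B=clear
step 4/6 (Suck): loc=A A=clear B=clear
step 5/6 (Suck): loc=A A=clear B=clear
step 6/6 (Left): loc=A A=clear B=clear

loc=A A=clear B=clear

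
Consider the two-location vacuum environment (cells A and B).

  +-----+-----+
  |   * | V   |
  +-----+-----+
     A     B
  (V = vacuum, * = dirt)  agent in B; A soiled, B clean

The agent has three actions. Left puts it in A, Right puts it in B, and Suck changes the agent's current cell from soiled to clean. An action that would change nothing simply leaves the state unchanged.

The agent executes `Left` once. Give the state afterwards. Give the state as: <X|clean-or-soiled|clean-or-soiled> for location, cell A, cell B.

start: <B|soiled|clean>
[1] after Left: <A|soiled|clean>

<A|soiled|clean>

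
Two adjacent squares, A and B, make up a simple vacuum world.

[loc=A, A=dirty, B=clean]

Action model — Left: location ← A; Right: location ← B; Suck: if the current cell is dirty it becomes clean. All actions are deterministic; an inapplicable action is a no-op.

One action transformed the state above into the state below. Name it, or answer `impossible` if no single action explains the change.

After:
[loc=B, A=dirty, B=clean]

Right

try  Left: loc=A A=dirty B=clean
try Right: loc=B A=dirty B=clean  ← match
try  Suck: loc=A A=clean B=clean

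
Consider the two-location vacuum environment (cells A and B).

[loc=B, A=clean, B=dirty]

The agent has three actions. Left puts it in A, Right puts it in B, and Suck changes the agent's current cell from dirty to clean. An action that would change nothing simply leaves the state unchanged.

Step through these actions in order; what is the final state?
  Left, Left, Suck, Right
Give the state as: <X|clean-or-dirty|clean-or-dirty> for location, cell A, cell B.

1. Left → <A|clean|dirty>
2. Left → <A|clean|dirty>
3. Suck → <A|clean|dirty>
4. Right → <B|clean|dirty>

<B|clean|dirty>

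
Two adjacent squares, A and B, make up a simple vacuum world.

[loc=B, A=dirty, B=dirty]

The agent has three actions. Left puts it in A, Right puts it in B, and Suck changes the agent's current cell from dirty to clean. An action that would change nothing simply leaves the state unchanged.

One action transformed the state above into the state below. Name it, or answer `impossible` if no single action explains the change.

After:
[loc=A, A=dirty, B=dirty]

try  Left: <A|dirty|dirty>  ← match
try Right: <B|dirty|dirty>
try  Suck: <B|dirty|clean>

Left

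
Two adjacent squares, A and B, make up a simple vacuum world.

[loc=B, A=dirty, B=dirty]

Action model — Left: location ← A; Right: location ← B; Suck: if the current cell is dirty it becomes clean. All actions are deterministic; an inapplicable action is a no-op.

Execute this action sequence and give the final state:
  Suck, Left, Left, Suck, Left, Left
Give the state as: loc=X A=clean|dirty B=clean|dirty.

loc=A A=clean B=clean

Suck (#1): loc=B A=dirty B=clean
Left (#2): loc=A A=dirty B=clean
Left (#3): loc=A A=dirty B=clean
Suck (#4): loc=A A=clean B=clean
Left (#5): loc=A A=clean B=clean
Left (#6): loc=A A=clean B=clean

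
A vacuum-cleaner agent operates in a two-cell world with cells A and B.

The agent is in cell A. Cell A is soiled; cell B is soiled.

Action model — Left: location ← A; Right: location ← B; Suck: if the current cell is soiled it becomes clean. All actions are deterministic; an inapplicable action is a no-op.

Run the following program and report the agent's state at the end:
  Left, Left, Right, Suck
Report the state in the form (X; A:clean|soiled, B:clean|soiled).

(B; A:soiled, B:clean)

1. Left → (A; A:soiled, B:soiled)
2. Left → (A; A:soiled, B:soiled)
3. Right → (B; A:soiled, B:soiled)
4. Suck → (B; A:soiled, B:clean)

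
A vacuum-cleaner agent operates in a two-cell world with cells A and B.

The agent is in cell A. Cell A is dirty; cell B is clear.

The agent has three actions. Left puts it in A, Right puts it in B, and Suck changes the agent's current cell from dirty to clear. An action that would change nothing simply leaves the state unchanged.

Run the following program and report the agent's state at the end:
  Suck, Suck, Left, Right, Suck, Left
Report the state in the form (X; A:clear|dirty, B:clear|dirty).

(A; A:clear, B:clear)

step 1/6 (Suck): (A; A:clear, B:clear)
step 2/6 (Suck): (A; A:clear, B:clear)
step 3/6 (Left): (A; A:clear, B:clear)
step 4/6 (Right): (B; A:clear, B:clear)
step 5/6 (Suck): (B; A:clear, B:clear)
step 6/6 (Left): (A; A:clear, B:clear)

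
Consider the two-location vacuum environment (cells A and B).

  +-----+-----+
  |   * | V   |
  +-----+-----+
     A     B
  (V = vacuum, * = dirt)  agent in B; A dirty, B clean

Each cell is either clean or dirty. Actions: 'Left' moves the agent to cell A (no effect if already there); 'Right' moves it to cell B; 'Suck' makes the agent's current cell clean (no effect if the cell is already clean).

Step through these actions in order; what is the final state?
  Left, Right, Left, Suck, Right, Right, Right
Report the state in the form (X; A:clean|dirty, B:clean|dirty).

t=1 Left ⇒ (A; A:dirty, B:clean)
t=2 Right ⇒ (B; A:dirty, B:clean)
t=3 Left ⇒ (A; A:dirty, B:clean)
t=4 Suck ⇒ (A; A:clean, B:clean)
t=5 Right ⇒ (B; A:clean, B:clean)
t=6 Right ⇒ (B; A:clean, B:clean)
t=7 Right ⇒ (B; A:clean, B:clean)

(B; A:clean, B:clean)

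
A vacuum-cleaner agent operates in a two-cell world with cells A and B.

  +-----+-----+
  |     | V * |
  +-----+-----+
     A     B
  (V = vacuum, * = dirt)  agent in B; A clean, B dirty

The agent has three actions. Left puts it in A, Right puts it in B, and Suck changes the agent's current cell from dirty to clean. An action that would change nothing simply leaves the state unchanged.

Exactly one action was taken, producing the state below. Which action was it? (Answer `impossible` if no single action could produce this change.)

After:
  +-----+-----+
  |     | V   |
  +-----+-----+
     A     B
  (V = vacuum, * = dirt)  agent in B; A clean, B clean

try  Left: in A — A clean, B dirty
try Right: in B — A clean, B dirty
try  Suck: in B — A clean, B clean  ← match

Suck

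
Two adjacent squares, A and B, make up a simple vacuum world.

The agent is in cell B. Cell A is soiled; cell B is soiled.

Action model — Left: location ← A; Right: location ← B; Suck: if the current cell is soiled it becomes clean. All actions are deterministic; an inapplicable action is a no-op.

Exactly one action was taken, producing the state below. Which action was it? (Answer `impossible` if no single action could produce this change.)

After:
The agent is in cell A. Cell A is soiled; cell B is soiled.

try  Left: (A; A:soiled, B:soiled)  ← match
try Right: (B; A:soiled, B:soiled)
try  Suck: (B; A:soiled, B:clean)

Left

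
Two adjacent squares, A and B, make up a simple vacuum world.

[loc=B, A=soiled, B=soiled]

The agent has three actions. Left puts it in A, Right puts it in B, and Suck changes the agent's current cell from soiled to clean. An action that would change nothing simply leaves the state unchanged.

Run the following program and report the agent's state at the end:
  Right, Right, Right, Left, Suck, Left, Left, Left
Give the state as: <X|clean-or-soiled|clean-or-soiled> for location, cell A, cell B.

<A|clean|soiled>

Right (#1): <B|soiled|soiled>
Right (#2): <B|soiled|soiled>
Right (#3): <B|soiled|soiled>
Left (#4): <A|soiled|soiled>
Suck (#5): <A|clean|soiled>
Left (#6): <A|clean|soiled>
Left (#7): <A|clean|soiled>
Left (#8): <A|clean|soiled>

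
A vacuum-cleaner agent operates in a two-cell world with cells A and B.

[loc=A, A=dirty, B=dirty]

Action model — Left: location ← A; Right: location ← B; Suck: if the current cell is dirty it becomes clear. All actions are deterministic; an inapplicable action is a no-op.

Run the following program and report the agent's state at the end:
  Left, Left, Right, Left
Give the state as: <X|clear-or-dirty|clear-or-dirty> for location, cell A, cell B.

Left (#1): <A|dirty|dirty>
Left (#2): <A|dirty|dirty>
Right (#3): <B|dirty|dirty>
Left (#4): <A|dirty|dirty>

<A|dirty|dirty>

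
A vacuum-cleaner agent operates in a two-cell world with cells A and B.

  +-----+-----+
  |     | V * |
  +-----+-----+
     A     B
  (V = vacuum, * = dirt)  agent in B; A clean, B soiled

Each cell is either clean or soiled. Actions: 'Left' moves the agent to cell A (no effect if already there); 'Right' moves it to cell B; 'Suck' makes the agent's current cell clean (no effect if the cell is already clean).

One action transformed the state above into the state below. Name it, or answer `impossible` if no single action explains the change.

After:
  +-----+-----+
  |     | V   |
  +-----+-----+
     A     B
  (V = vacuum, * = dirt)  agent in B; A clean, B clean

Suck

try  Left: in A — A clean, B soiled
try Right: in B — A clean, B soiled
try  Suck: in B — A clean, B clean  ← match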